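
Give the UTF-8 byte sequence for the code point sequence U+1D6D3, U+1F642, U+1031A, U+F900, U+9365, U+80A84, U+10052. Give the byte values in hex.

U+1D6D3: 4-byte form → F0 9D 9B 93.
U+1F642: 4-byte form → F0 9F 99 82.
U+1031A: 4-byte form → F0 90 8C 9A.
U+F900: 3-byte form → EF A4 80.
U+9365: 3-byte form → E9 8D A5.
U+80A84: 4-byte form → F2 80 AA 84.
U+10052: 4-byte form → F0 90 81 92.
Concatenated (26 bytes): F0 9D 9B 93 F0 9F 99 82 F0 90 8C 9A EF A4 80 E9 8D A5 F2 80 AA 84 F0 90 81 92.

F0 9D 9B 93 F0 9F 99 82 F0 90 8C 9A EF A4 80 E9 8D A5 F2 80 AA 84 F0 90 81 92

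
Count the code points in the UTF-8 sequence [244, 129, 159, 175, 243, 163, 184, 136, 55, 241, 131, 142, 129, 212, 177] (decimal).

5

Byte at offset 0: 0xF4 = 11110100 → 4-byte char (#1). Advance 4.
Byte at offset 4: 0xF3 = 11110011 → 4-byte char (#2). Advance 4.
Byte at offset 8: 0x37 = 00110111 → 1-byte char (#3). Advance 1.
Byte at offset 9: 0xF1 = 11110001 → 4-byte char (#4). Advance 4.
Byte at offset 13: 0xD4 = 11010100 → 2-byte char (#5). Advance 2.
Reached end at offset 15 after 5 code points.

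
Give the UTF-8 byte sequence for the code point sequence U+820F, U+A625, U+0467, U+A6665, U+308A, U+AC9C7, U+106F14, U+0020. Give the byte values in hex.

E8 88 8F EA 98 A5 D1 A7 F2 A6 99 A5 E3 82 8A F2 AC A7 87 F4 86 BC 94 20

U+820F: 3-byte form → E8 88 8F.
U+A625: 3-byte form → EA 98 A5.
U+0467: 2-byte form → D1 A7.
U+A6665: 4-byte form → F2 A6 99 A5.
U+308A: 3-byte form → E3 82 8A.
U+AC9C7: 4-byte form → F2 AC A7 87.
U+106F14: 4-byte form → F4 86 BC 94.
U+0020: 1-byte form → 20.
Concatenated (24 bytes): E8 88 8F EA 98 A5 D1 A7 F2 A6 99 A5 E3 82 8A F2 AC A7 87 F4 86 BC 94 20.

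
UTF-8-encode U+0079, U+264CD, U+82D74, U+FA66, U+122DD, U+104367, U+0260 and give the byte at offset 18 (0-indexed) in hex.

U+0079 → 1-byte form 79 at offsets 0–0.
U+264CD → 4-byte form F0 A6 93 8D at offsets 1–4.
U+82D74 → 4-byte form F2 82 B5 B4 at offsets 5–8.
U+FA66 → 3-byte form EF A9 A6 at offsets 9–11.
U+122DD → 4-byte form F0 92 8B 9D at offsets 12–15.
U+104367 → 4-byte form F4 84 8D A7 at offsets 16–19.
Offset 18 falls in char 6's range; it's byte 3 of F4 84 8D A7 = 0x8D.

0x8D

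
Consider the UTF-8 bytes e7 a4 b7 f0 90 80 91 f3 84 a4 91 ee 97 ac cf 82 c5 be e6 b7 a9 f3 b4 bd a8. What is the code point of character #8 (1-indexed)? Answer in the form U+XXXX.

Offset 0: leading byte 0xE7 = 11100111 → 3-byte char #1 = E7 A4 B7.
Offset 3: leading byte 0xF0 = 11110000 → 4-byte char #2 = F0 90 80 91.
Offset 7: leading byte 0xF3 = 11110011 → 4-byte char #3 = F3 84 A4 91.
Offset 11: leading byte 0xEE = 11101110 → 3-byte char #4 = EE 97 AC.
Offset 14: leading byte 0xCF = 11001111 → 2-byte char #5 = CF 82.
Offset 16: leading byte 0xC5 = 11000101 → 2-byte char #6 = C5 BE.
Offset 18: leading byte 0xE6 = 11100110 → 3-byte char #7 = E6 B7 A9.
Offset 21: leading byte 0xF3 = 11110011 → 4-byte char #8 = F3 B4 BD A8.
Leading byte 0xF3 = 11110011 matches 11110xxx → 4-byte sequence.
Byte 1: 0xF3 = 11110011, payload 011 (3 bits).
Byte 2: 0xB4 = 10110100 (10xxxxxx ✓), payload 110100.
Byte 3: 0xBD = 10111101 (10xxxxxx ✓), payload 111101.
Byte 4: 0xA8 = 10101000 (10xxxxxx ✓), payload 101000.
Concatenate: 011110100111101101000 = 0xF4F68 (21 bits → U+F4F68).

U+F4F68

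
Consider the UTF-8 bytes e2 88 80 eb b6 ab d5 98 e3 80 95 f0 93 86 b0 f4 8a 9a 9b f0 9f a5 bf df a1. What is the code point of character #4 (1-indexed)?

U+3015

Offset 0: leading byte 0xE2 = 11100010 → 3-byte char #1 = E2 88 80.
Offset 3: leading byte 0xEB = 11101011 → 3-byte char #2 = EB B6 AB.
Offset 6: leading byte 0xD5 = 11010101 → 2-byte char #3 = D5 98.
Offset 8: leading byte 0xE3 = 11100011 → 3-byte char #4 = E3 80 95.
Leading byte 0xE3 = 11100011 matches 1110xxxx → 3-byte sequence.
Byte 1: 0xE3 = 11100011, payload 0011 (4 bits).
Byte 2: 0x80 = 10000000 (10xxxxxx ✓), payload 000000.
Byte 3: 0x95 = 10010101 (10xxxxxx ✓), payload 010101.
Concatenate: 0011000000010101 = 0x3015 (16 bits → U+3015).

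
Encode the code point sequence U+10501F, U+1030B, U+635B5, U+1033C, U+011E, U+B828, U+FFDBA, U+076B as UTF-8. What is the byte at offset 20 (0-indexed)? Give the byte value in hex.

U+10501F → 4-byte form F4 85 80 9F at offsets 0–3.
U+1030B → 4-byte form F0 90 8C 8B at offsets 4–7.
U+635B5 → 4-byte form F1 A3 96 B5 at offsets 8–11.
U+1033C → 4-byte form F0 90 8C BC at offsets 12–15.
U+011E → 2-byte form C4 9E at offsets 16–17.
U+B828 → 3-byte form EB A0 A8 at offsets 18–20.
Offset 20 falls in char 6's range; it's byte 3 of EB A0 A8 = 0xA8.

0xA8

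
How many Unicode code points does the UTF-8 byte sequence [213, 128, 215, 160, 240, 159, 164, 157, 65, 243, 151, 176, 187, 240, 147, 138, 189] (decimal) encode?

6

Byte at offset 0: 0xD5 = 11010101 → 2-byte char (#1). Advance 2.
Byte at offset 2: 0xD7 = 11010111 → 2-byte char (#2). Advance 2.
Byte at offset 4: 0xF0 = 11110000 → 4-byte char (#3). Advance 4.
Byte at offset 8: 0x41 = 01000001 → 1-byte char (#4). Advance 1.
Byte at offset 9: 0xF3 = 11110011 → 4-byte char (#5). Advance 4.
Byte at offset 13: 0xF0 = 11110000 → 4-byte char (#6). Advance 4.
Reached end at offset 17 after 6 code points.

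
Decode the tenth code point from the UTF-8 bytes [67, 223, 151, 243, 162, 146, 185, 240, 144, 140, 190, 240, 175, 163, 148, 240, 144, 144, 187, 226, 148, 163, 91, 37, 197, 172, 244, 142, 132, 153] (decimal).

U+016C

Offset 0: leading byte 0x43 = 01000011 → 1-byte char #1 = 43.
Offset 1: leading byte 0xDF = 11011111 → 2-byte char #2 = DF 97.
Offset 3: leading byte 0xF3 = 11110011 → 4-byte char #3 = F3 A2 92 B9.
Offset 7: leading byte 0xF0 = 11110000 → 4-byte char #4 = F0 90 8C BE.
Offset 11: leading byte 0xF0 = 11110000 → 4-byte char #5 = F0 AF A3 94.
Offset 15: leading byte 0xF0 = 11110000 → 4-byte char #6 = F0 90 90 BB.
Offset 19: leading byte 0xE2 = 11100010 → 3-byte char #7 = E2 94 A3.
Offset 22: leading byte 0x5B = 01011011 → 1-byte char #8 = 5B.
Offset 23: leading byte 0x25 = 00100101 → 1-byte char #9 = 25.
Offset 24: leading byte 0xC5 = 11000101 → 2-byte char #10 = C5 AC.
Leading byte 0xC5 = 11000101 matches 110xxxxx → 2-byte sequence.
Byte 1: 0xC5 = 11000101, payload 00101 (5 bits).
Byte 2: 0xAC = 10101100 (10xxxxxx ✓), payload 101100.
Concatenate: 00101101100 = 0x16C (11 bits → U+016C).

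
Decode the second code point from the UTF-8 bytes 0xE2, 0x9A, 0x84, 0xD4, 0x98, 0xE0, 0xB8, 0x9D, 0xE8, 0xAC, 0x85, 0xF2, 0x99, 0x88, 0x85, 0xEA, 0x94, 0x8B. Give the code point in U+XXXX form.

U+0518

Offset 0: leading byte 0xE2 = 11100010 → 3-byte char #1 = E2 9A 84.
Offset 3: leading byte 0xD4 = 11010100 → 2-byte char #2 = D4 98.
Leading byte 0xD4 = 11010100 matches 110xxxxx → 2-byte sequence.
Byte 1: 0xD4 = 11010100, payload 10100 (5 bits).
Byte 2: 0x98 = 10011000 (10xxxxxx ✓), payload 011000.
Concatenate: 10100011000 = 0x518 (11 bits → U+0518).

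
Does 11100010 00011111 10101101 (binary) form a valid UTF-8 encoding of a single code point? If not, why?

Leading byte 0xE2 = 11100010 → 3-byte form.
Byte 2 is 0x1F = 00011111, which is not 10xxxxxx — expected a continuation byte.

invalid (non-continuation byte where continuation expected)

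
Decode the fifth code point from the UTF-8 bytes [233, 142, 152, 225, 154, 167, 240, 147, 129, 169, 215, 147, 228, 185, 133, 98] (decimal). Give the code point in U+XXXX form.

U+4E45

Offset 0: leading byte 0xE9 = 11101001 → 3-byte char #1 = E9 8E 98.
Offset 3: leading byte 0xE1 = 11100001 → 3-byte char #2 = E1 9A A7.
Offset 6: leading byte 0xF0 = 11110000 → 4-byte char #3 = F0 93 81 A9.
Offset 10: leading byte 0xD7 = 11010111 → 2-byte char #4 = D7 93.
Offset 12: leading byte 0xE4 = 11100100 → 3-byte char #5 = E4 B9 85.
Leading byte 0xE4 = 11100100 matches 1110xxxx → 3-byte sequence.
Byte 1: 0xE4 = 11100100, payload 0100 (4 bits).
Byte 2: 0xB9 = 10111001 (10xxxxxx ✓), payload 111001.
Byte 3: 0x85 = 10000101 (10xxxxxx ✓), payload 000101.
Concatenate: 0100111001000101 = 0x4E45 (16 bits → U+4E45).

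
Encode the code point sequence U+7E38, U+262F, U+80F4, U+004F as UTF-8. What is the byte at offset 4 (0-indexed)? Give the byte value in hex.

0x98

U+7E38 → 3-byte form E7 B8 B8 at offsets 0–2.
U+262F → 3-byte form E2 98 AF at offsets 3–5.
Offset 4 falls in char 2's range; it's byte 2 of E2 98 AF = 0x98.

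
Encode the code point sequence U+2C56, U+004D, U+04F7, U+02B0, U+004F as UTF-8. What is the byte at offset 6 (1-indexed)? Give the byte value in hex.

0xB7

1-indexed offset 6 is 0-indexed offset 5.
U+2C56 → 3-byte form E2 B1 96 at offsets 0–2.
U+004D → 1-byte form 4D at offsets 3–3.
U+04F7 → 2-byte form D3 B7 at offsets 4–5.
Offset 5 falls in char 3's range; it's byte 2 of D3 B7 = 0xB7.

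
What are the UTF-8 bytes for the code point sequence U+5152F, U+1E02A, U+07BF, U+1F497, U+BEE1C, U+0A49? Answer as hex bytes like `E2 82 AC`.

U+5152F: 4-byte form → F1 91 94 AF.
U+1E02A: 4-byte form → F0 9E 80 AA.
U+07BF: 2-byte form → DE BF.
U+1F497: 4-byte form → F0 9F 92 97.
U+BEE1C: 4-byte form → F2 BE B8 9C.
U+0A49: 3-byte form → E0 A9 89.
Concatenated (21 bytes): F1 91 94 AF F0 9E 80 AA DE BF F0 9F 92 97 F2 BE B8 9C E0 A9 89.

F1 91 94 AF F0 9E 80 AA DE BF F0 9F 92 97 F2 BE B8 9C E0 A9 89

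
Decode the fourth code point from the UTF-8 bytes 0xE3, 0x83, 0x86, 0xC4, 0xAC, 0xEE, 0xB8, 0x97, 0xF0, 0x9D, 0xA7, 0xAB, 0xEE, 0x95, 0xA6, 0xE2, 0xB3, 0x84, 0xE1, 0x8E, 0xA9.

Offset 0: leading byte 0xE3 = 11100011 → 3-byte char #1 = E3 83 86.
Offset 3: leading byte 0xC4 = 11000100 → 2-byte char #2 = C4 AC.
Offset 5: leading byte 0xEE = 11101110 → 3-byte char #3 = EE B8 97.
Offset 8: leading byte 0xF0 = 11110000 → 4-byte char #4 = F0 9D A7 AB.
Leading byte 0xF0 = 11110000 matches 11110xxx → 4-byte sequence.
Byte 1: 0xF0 = 11110000, payload 000 (3 bits).
Byte 2: 0x9D = 10011101 (10xxxxxx ✓), payload 011101.
Byte 3: 0xA7 = 10100111 (10xxxxxx ✓), payload 100111.
Byte 4: 0xAB = 10101011 (10xxxxxx ✓), payload 101011.
Concatenate: 000011101100111101011 = 0x1D9EB (21 bits → U+1D9EB).

U+1D9EB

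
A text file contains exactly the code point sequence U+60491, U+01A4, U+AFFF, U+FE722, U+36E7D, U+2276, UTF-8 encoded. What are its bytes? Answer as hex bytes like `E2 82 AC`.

F1 A0 92 91 C6 A4 EA BF BF F3 BE 9C A2 F0 B6 B9 BD E2 89 B6

U+60491: 4-byte form → F1 A0 92 91.
U+01A4: 2-byte form → C6 A4.
U+AFFF: 3-byte form → EA BF BF.
U+FE722: 4-byte form → F3 BE 9C A2.
U+36E7D: 4-byte form → F0 B6 B9 BD.
U+2276: 3-byte form → E2 89 B6.
Concatenated (20 bytes): F1 A0 92 91 C6 A4 EA BF BF F3 BE 9C A2 F0 B6 B9 BD E2 89 B6.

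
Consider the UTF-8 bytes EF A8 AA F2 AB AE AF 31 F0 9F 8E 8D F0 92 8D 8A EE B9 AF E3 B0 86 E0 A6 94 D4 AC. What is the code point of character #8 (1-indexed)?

Offset 0: leading byte 0xEF = 11101111 → 3-byte char #1 = EF A8 AA.
Offset 3: leading byte 0xF2 = 11110010 → 4-byte char #2 = F2 AB AE AF.
Offset 7: leading byte 0x31 = 00110001 → 1-byte char #3 = 31.
Offset 8: leading byte 0xF0 = 11110000 → 4-byte char #4 = F0 9F 8E 8D.
Offset 12: leading byte 0xF0 = 11110000 → 4-byte char #5 = F0 92 8D 8A.
Offset 16: leading byte 0xEE = 11101110 → 3-byte char #6 = EE B9 AF.
Offset 19: leading byte 0xE3 = 11100011 → 3-byte char #7 = E3 B0 86.
Offset 22: leading byte 0xE0 = 11100000 → 3-byte char #8 = E0 A6 94.
Leading byte 0xE0 = 11100000 matches 1110xxxx → 3-byte sequence.
Byte 1: 0xE0 = 11100000, payload 0000 (4 bits).
Byte 2: 0xA6 = 10100110 (10xxxxxx ✓), payload 100110.
Byte 3: 0x94 = 10010100 (10xxxxxx ✓), payload 010100.
Concatenate: 0000100110010100 = 0x994 (16 bits → U+0994).

U+0994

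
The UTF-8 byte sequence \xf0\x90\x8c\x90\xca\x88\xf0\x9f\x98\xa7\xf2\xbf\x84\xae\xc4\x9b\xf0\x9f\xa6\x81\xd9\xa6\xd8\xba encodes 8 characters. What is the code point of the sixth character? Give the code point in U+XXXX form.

U+1F981

Offset 0: leading byte 0xF0 = 11110000 → 4-byte char #1 = F0 90 8C 90.
Offset 4: leading byte 0xCA = 11001010 → 2-byte char #2 = CA 88.
Offset 6: leading byte 0xF0 = 11110000 → 4-byte char #3 = F0 9F 98 A7.
Offset 10: leading byte 0xF2 = 11110010 → 4-byte char #4 = F2 BF 84 AE.
Offset 14: leading byte 0xC4 = 11000100 → 2-byte char #5 = C4 9B.
Offset 16: leading byte 0xF0 = 11110000 → 4-byte char #6 = F0 9F A6 81.
Leading byte 0xF0 = 11110000 matches 11110xxx → 4-byte sequence.
Byte 1: 0xF0 = 11110000, payload 000 (3 bits).
Byte 2: 0x9F = 10011111 (10xxxxxx ✓), payload 011111.
Byte 3: 0xA6 = 10100110 (10xxxxxx ✓), payload 100110.
Byte 4: 0x81 = 10000001 (10xxxxxx ✓), payload 000001.
Concatenate: 000011111100110000001 = 0x1F981 (21 bits → U+1F981).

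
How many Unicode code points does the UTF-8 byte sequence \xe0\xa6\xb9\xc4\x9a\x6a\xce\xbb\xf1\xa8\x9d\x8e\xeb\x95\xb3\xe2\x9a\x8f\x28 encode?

8

Byte at offset 0: 0xE0 = 11100000 → 3-byte char (#1). Advance 3.
Byte at offset 3: 0xC4 = 11000100 → 2-byte char (#2). Advance 2.
Byte at offset 5: 0x6A = 01101010 → 1-byte char (#3). Advance 1.
Byte at offset 6: 0xCE = 11001110 → 2-byte char (#4). Advance 2.
Byte at offset 8: 0xF1 = 11110001 → 4-byte char (#5). Advance 4.
Byte at offset 12: 0xEB = 11101011 → 3-byte char (#6). Advance 3.
Byte at offset 15: 0xE2 = 11100010 → 3-byte char (#7). Advance 3.
Byte at offset 18: 0x28 = 00101000 → 1-byte char (#8). Advance 1.
Reached end at offset 19 after 8 code points.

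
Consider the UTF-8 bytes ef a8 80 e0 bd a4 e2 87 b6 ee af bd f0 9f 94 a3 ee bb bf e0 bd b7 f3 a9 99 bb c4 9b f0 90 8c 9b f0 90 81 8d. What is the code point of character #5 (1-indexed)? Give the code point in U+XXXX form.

Offset 0: leading byte 0xEF = 11101111 → 3-byte char #1 = EF A8 80.
Offset 3: leading byte 0xE0 = 11100000 → 3-byte char #2 = E0 BD A4.
Offset 6: leading byte 0xE2 = 11100010 → 3-byte char #3 = E2 87 B6.
Offset 9: leading byte 0xEE = 11101110 → 3-byte char #4 = EE AF BD.
Offset 12: leading byte 0xF0 = 11110000 → 4-byte char #5 = F0 9F 94 A3.
Leading byte 0xF0 = 11110000 matches 11110xxx → 4-byte sequence.
Byte 1: 0xF0 = 11110000, payload 000 (3 bits).
Byte 2: 0x9F = 10011111 (10xxxxxx ✓), payload 011111.
Byte 3: 0x94 = 10010100 (10xxxxxx ✓), payload 010100.
Byte 4: 0xA3 = 10100011 (10xxxxxx ✓), payload 100011.
Concatenate: 000011111010100100011 = 0x1F523 (21 bits → U+1F523).

U+1F523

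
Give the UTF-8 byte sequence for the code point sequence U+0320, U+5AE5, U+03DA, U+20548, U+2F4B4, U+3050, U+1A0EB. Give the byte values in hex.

CC A0 E5 AB A5 CF 9A F0 A0 95 88 F0 AF 92 B4 E3 81 90 F0 9A 83 AB

U+0320: 2-byte form → CC A0.
U+5AE5: 3-byte form → E5 AB A5.
U+03DA: 2-byte form → CF 9A.
U+20548: 4-byte form → F0 A0 95 88.
U+2F4B4: 4-byte form → F0 AF 92 B4.
U+3050: 3-byte form → E3 81 90.
U+1A0EB: 4-byte form → F0 9A 83 AB.
Concatenated (22 bytes): CC A0 E5 AB A5 CF 9A F0 A0 95 88 F0 AF 92 B4 E3 81 90 F0 9A 83 AB.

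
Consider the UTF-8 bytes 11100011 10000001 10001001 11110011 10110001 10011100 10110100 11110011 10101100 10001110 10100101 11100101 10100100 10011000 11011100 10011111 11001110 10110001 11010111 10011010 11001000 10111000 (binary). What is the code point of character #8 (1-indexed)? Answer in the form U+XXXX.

Offset 0: leading byte 0xE3 = 11100011 → 3-byte char #1 = E3 81 89.
Offset 3: leading byte 0xF3 = 11110011 → 4-byte char #2 = F3 B1 9C B4.
Offset 7: leading byte 0xF3 = 11110011 → 4-byte char #3 = F3 AC 8E A5.
Offset 11: leading byte 0xE5 = 11100101 → 3-byte char #4 = E5 A4 98.
Offset 14: leading byte 0xDC = 11011100 → 2-byte char #5 = DC 9F.
Offset 16: leading byte 0xCE = 11001110 → 2-byte char #6 = CE B1.
Offset 18: leading byte 0xD7 = 11010111 → 2-byte char #7 = D7 9A.
Offset 20: leading byte 0xC8 = 11001000 → 2-byte char #8 = C8 B8.
Leading byte 0xC8 = 11001000 matches 110xxxxx → 2-byte sequence.
Byte 1: 0xC8 = 11001000, payload 01000 (5 bits).
Byte 2: 0xB8 = 10111000 (10xxxxxx ✓), payload 111000.
Concatenate: 01000111000 = 0x238 (11 bits → U+0238).

U+0238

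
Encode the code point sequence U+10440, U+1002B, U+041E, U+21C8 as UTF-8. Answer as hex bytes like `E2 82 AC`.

F0 90 91 80 F0 90 80 AB D0 9E E2 87 88

U+10440: 4-byte form → F0 90 91 80.
U+1002B: 4-byte form → F0 90 80 AB.
U+041E: 2-byte form → D0 9E.
U+21C8: 3-byte form → E2 87 88.
Concatenated (13 bytes): F0 90 91 80 F0 90 80 AB D0 9E E2 87 88.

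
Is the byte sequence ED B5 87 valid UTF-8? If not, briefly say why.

invalid (encodes a surrogate (U+D800–U+DFFF))

Structurally a 3-byte sequence; payload = 0xDD47.
But 0xDD47 is in U+D800–U+DFFF, the surrogate range. Surrogates are not Unicode scalar values and are forbidden in UTF-8.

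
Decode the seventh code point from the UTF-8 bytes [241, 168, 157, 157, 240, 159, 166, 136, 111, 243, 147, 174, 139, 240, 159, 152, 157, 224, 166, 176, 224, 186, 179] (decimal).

Offset 0: leading byte 0xF1 = 11110001 → 4-byte char #1 = F1 A8 9D 9D.
Offset 4: leading byte 0xF0 = 11110000 → 4-byte char #2 = F0 9F A6 88.
Offset 8: leading byte 0x6F = 01101111 → 1-byte char #3 = 6F.
Offset 9: leading byte 0xF3 = 11110011 → 4-byte char #4 = F3 93 AE 8B.
Offset 13: leading byte 0xF0 = 11110000 → 4-byte char #5 = F0 9F 98 9D.
Offset 17: leading byte 0xE0 = 11100000 → 3-byte char #6 = E0 A6 B0.
Offset 20: leading byte 0xE0 = 11100000 → 3-byte char #7 = E0 BA B3.
Leading byte 0xE0 = 11100000 matches 1110xxxx → 3-byte sequence.
Byte 1: 0xE0 = 11100000, payload 0000 (4 bits).
Byte 2: 0xBA = 10111010 (10xxxxxx ✓), payload 111010.
Byte 3: 0xB3 = 10110011 (10xxxxxx ✓), payload 110011.
Concatenate: 0000111010110011 = 0xEB3 (16 bits → U+0EB3).

U+0EB3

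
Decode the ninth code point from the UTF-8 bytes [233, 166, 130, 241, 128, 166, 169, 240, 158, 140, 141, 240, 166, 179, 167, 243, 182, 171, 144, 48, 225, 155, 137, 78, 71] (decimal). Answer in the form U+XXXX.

U+0047

Offset 0: leading byte 0xE9 = 11101001 → 3-byte char #1 = E9 A6 82.
Offset 3: leading byte 0xF1 = 11110001 → 4-byte char #2 = F1 80 A6 A9.
Offset 7: leading byte 0xF0 = 11110000 → 4-byte char #3 = F0 9E 8C 8D.
Offset 11: leading byte 0xF0 = 11110000 → 4-byte char #4 = F0 A6 B3 A7.
Offset 15: leading byte 0xF3 = 11110011 → 4-byte char #5 = F3 B6 AB 90.
Offset 19: leading byte 0x30 = 00110000 → 1-byte char #6 = 30.
Offset 20: leading byte 0xE1 = 11100001 → 3-byte char #7 = E1 9B 89.
Offset 23: leading byte 0x4E = 01001110 → 1-byte char #8 = 4E.
Offset 24: leading byte 0x47 = 01000111 → 1-byte char #9 = 47.
Leading byte 0x47 = 01000111 matches 0xxxxxxx → 1-byte sequence.
Byte 1: 0x47 = 01000111, payload 1000111 (7 bits).
Concatenate: 1000111 = 0x47 (7 bits → U+0047).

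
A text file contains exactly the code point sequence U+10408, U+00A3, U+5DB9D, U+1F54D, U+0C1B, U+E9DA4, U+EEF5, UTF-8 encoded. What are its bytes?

U+10408: 4-byte form → F0 90 90 88.
U+00A3: 2-byte form → C2 A3.
U+5DB9D: 4-byte form → F1 9D AE 9D.
U+1F54D: 4-byte form → F0 9F 95 8D.
U+0C1B: 3-byte form → E0 B0 9B.
U+E9DA4: 4-byte form → F3 A9 B6 A4.
U+EEF5: 3-byte form → EE BB B5.
Concatenated (24 bytes): F0 90 90 88 C2 A3 F1 9D AE 9D F0 9F 95 8D E0 B0 9B F3 A9 B6 A4 EE BB B5.

F0 90 90 88 C2 A3 F1 9D AE 9D F0 9F 95 8D E0 B0 9B F3 A9 B6 A4 EE BB B5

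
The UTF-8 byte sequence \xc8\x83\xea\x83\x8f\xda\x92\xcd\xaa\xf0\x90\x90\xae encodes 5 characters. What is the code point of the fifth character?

Offset 0: leading byte 0xC8 = 11001000 → 2-byte char #1 = C8 83.
Offset 2: leading byte 0xEA = 11101010 → 3-byte char #2 = EA 83 8F.
Offset 5: leading byte 0xDA = 11011010 → 2-byte char #3 = DA 92.
Offset 7: leading byte 0xCD = 11001101 → 2-byte char #4 = CD AA.
Offset 9: leading byte 0xF0 = 11110000 → 4-byte char #5 = F0 90 90 AE.
Leading byte 0xF0 = 11110000 matches 11110xxx → 4-byte sequence.
Byte 1: 0xF0 = 11110000, payload 000 (3 bits).
Byte 2: 0x90 = 10010000 (10xxxxxx ✓), payload 010000.
Byte 3: 0x90 = 10010000 (10xxxxxx ✓), payload 010000.
Byte 4: 0xAE = 10101110 (10xxxxxx ✓), payload 101110.
Concatenate: 000010000010000101110 = 0x1042E (21 bits → U+1042E).

U+1042E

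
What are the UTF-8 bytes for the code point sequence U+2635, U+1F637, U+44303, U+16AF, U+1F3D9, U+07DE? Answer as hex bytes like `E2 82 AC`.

U+2635: 3-byte form → E2 98 B5.
U+1F637: 4-byte form → F0 9F 98 B7.
U+44303: 4-byte form → F1 84 8C 83.
U+16AF: 3-byte form → E1 9A AF.
U+1F3D9: 4-byte form → F0 9F 8F 99.
U+07DE: 2-byte form → DF 9E.
Concatenated (20 bytes): E2 98 B5 F0 9F 98 B7 F1 84 8C 83 E1 9A AF F0 9F 8F 99 DF 9E.

E2 98 B5 F0 9F 98 B7 F1 84 8C 83 E1 9A AF F0 9F 8F 99 DF 9E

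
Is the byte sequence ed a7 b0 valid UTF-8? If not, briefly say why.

Structurally a 3-byte sequence; payload = 0xD9F0.
But 0xD9F0 is in U+D800–U+DFFF, the surrogate range. Surrogates are not Unicode scalar values and are forbidden in UTF-8.

invalid (encodes a surrogate (U+D800–U+DFFF))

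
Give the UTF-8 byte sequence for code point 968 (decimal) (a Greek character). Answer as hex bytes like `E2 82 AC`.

U+03C8 = 0x3C8 = 968 decimal. In range U+0080–U+07FF → 2-byte form: 110xxxxx 10xxxxxx.
Binary (11 bits): 01111001000.
Split 5+6: 01111 | 001000.
Byte 1: 11001111 = 0xCF.
Byte 2: 10001000 = 0x88.

CF 88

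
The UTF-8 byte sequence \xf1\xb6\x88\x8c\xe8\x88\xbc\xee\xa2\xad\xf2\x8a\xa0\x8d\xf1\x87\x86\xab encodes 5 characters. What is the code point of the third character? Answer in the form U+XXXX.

Offset 0: leading byte 0xF1 = 11110001 → 4-byte char #1 = F1 B6 88 8C.
Offset 4: leading byte 0xE8 = 11101000 → 3-byte char #2 = E8 88 BC.
Offset 7: leading byte 0xEE = 11101110 → 3-byte char #3 = EE A2 AD.
Leading byte 0xEE = 11101110 matches 1110xxxx → 3-byte sequence.
Byte 1: 0xEE = 11101110, payload 1110 (4 bits).
Byte 2: 0xA2 = 10100010 (10xxxxxx ✓), payload 100010.
Byte 3: 0xAD = 10101101 (10xxxxxx ✓), payload 101101.
Concatenate: 1110100010101101 = 0xE8AD (16 bits → U+E8AD).

U+E8AD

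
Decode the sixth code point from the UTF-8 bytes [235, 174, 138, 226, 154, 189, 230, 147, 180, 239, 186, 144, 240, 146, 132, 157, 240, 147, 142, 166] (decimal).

U+133A6

Offset 0: leading byte 0xEB = 11101011 → 3-byte char #1 = EB AE 8A.
Offset 3: leading byte 0xE2 = 11100010 → 3-byte char #2 = E2 9A BD.
Offset 6: leading byte 0xE6 = 11100110 → 3-byte char #3 = E6 93 B4.
Offset 9: leading byte 0xEF = 11101111 → 3-byte char #4 = EF BA 90.
Offset 12: leading byte 0xF0 = 11110000 → 4-byte char #5 = F0 92 84 9D.
Offset 16: leading byte 0xF0 = 11110000 → 4-byte char #6 = F0 93 8E A6.
Leading byte 0xF0 = 11110000 matches 11110xxx → 4-byte sequence.
Byte 1: 0xF0 = 11110000, payload 000 (3 bits).
Byte 2: 0x93 = 10010011 (10xxxxxx ✓), payload 010011.
Byte 3: 0x8E = 10001110 (10xxxxxx ✓), payload 001110.
Byte 4: 0xA6 = 10100110 (10xxxxxx ✓), payload 100110.
Concatenate: 000010011001110100110 = 0x133A6 (21 bits → U+133A6).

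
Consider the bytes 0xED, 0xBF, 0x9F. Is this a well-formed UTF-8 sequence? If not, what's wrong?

invalid (encodes a surrogate (U+D800–U+DFFF))

Structurally a 3-byte sequence; payload = 0xDFDF.
But 0xDFDF is in U+D800–U+DFFF, the surrogate range. Surrogates are not Unicode scalar values and are forbidden in UTF-8.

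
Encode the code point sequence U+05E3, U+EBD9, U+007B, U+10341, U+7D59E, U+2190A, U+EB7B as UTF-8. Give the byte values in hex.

U+05E3: 2-byte form → D7 A3.
U+EBD9: 3-byte form → EE AF 99.
U+007B: 1-byte form → 7B.
U+10341: 4-byte form → F0 90 8D 81.
U+7D59E: 4-byte form → F1 BD 96 9E.
U+2190A: 4-byte form → F0 A1 A4 8A.
U+EB7B: 3-byte form → EE AD BB.
Concatenated (21 bytes): D7 A3 EE AF 99 7B F0 90 8D 81 F1 BD 96 9E F0 A1 A4 8A EE AD BB.

D7 A3 EE AF 99 7B F0 90 8D 81 F1 BD 96 9E F0 A1 A4 8A EE AD BB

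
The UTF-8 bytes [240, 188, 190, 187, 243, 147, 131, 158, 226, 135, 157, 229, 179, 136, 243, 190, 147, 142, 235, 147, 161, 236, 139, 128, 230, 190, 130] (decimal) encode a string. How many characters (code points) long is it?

Byte at offset 0: 0xF0 = 11110000 → 4-byte char (#1). Advance 4.
Byte at offset 4: 0xF3 = 11110011 → 4-byte char (#2). Advance 4.
Byte at offset 8: 0xE2 = 11100010 → 3-byte char (#3). Advance 3.
Byte at offset 11: 0xE5 = 11100101 → 3-byte char (#4). Advance 3.
Byte at offset 14: 0xF3 = 11110011 → 4-byte char (#5). Advance 4.
Byte at offset 18: 0xEB = 11101011 → 3-byte char (#6). Advance 3.
Byte at offset 21: 0xEC = 11101100 → 3-byte char (#7). Advance 3.
Byte at offset 24: 0xE6 = 11100110 → 3-byte char (#8). Advance 3.
Reached end at offset 27 after 8 code points.

8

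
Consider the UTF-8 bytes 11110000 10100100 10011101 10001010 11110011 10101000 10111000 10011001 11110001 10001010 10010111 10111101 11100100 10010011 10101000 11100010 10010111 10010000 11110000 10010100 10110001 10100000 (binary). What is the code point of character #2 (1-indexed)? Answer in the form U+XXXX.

U+E8E19

Offset 0: leading byte 0xF0 = 11110000 → 4-byte char #1 = F0 A4 9D 8A.
Offset 4: leading byte 0xF3 = 11110011 → 4-byte char #2 = F3 A8 B8 99.
Leading byte 0xF3 = 11110011 matches 11110xxx → 4-byte sequence.
Byte 1: 0xF3 = 11110011, payload 011 (3 bits).
Byte 2: 0xA8 = 10101000 (10xxxxxx ✓), payload 101000.
Byte 3: 0xB8 = 10111000 (10xxxxxx ✓), payload 111000.
Byte 4: 0x99 = 10011001 (10xxxxxx ✓), payload 011001.
Concatenate: 011101000111000011001 = 0xE8E19 (21 bits → U+E8E19).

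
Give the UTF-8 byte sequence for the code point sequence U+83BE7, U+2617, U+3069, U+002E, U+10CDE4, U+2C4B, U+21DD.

U+83BE7: 4-byte form → F2 83 AF A7.
U+2617: 3-byte form → E2 98 97.
U+3069: 3-byte form → E3 81 A9.
U+002E: 1-byte form → 2E.
U+10CDE4: 4-byte form → F4 8C B7 A4.
U+2C4B: 3-byte form → E2 B1 8B.
U+21DD: 3-byte form → E2 87 9D.
Concatenated (21 bytes): F2 83 AF A7 E2 98 97 E3 81 A9 2E F4 8C B7 A4 E2 B1 8B E2 87 9D.

F2 83 AF A7 E2 98 97 E3 81 A9 2E F4 8C B7 A4 E2 B1 8B E2 87 9D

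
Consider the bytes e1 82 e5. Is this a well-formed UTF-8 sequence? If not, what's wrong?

invalid (non-continuation byte where continuation expected)

Leading byte 0xE1 = 11100001 → 3-byte form.
Byte 3 is 0xE5 = 11100101, which is not 10xxxxxx — expected a continuation byte.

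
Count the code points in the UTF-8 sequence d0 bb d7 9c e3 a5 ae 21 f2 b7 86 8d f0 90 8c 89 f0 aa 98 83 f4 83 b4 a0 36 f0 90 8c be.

Byte at offset 0: 0xD0 = 11010000 → 2-byte char (#1). Advance 2.
Byte at offset 2: 0xD7 = 11010111 → 2-byte char (#2). Advance 2.
Byte at offset 4: 0xE3 = 11100011 → 3-byte char (#3). Advance 3.
Byte at offset 7: 0x21 = 00100001 → 1-byte char (#4). Advance 1.
Byte at offset 8: 0xF2 = 11110010 → 4-byte char (#5). Advance 4.
Byte at offset 12: 0xF0 = 11110000 → 4-byte char (#6). Advance 4.
Byte at offset 16: 0xF0 = 11110000 → 4-byte char (#7). Advance 4.
Byte at offset 20: 0xF4 = 11110100 → 4-byte char (#8). Advance 4.
Byte at offset 24: 0x36 = 00110110 → 1-byte char (#9). Advance 1.
Byte at offset 25: 0xF0 = 11110000 → 4-byte char (#10). Advance 4.
Reached end at offset 29 after 10 code points.

10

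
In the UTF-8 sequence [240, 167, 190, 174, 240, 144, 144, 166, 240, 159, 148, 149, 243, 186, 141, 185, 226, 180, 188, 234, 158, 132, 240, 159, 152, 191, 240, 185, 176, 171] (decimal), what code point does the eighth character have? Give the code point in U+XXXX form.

Offset 0: leading byte 0xF0 = 11110000 → 4-byte char #1 = F0 A7 BE AE.
Offset 4: leading byte 0xF0 = 11110000 → 4-byte char #2 = F0 90 90 A6.
Offset 8: leading byte 0xF0 = 11110000 → 4-byte char #3 = F0 9F 94 95.
Offset 12: leading byte 0xF3 = 11110011 → 4-byte char #4 = F3 BA 8D B9.
Offset 16: leading byte 0xE2 = 11100010 → 3-byte char #5 = E2 B4 BC.
Offset 19: leading byte 0xEA = 11101010 → 3-byte char #6 = EA 9E 84.
Offset 22: leading byte 0xF0 = 11110000 → 4-byte char #7 = F0 9F 98 BF.
Offset 26: leading byte 0xF0 = 11110000 → 4-byte char #8 = F0 B9 B0 AB.
Leading byte 0xF0 = 11110000 matches 11110xxx → 4-byte sequence.
Byte 1: 0xF0 = 11110000, payload 000 (3 bits).
Byte 2: 0xB9 = 10111001 (10xxxxxx ✓), payload 111001.
Byte 3: 0xB0 = 10110000 (10xxxxxx ✓), payload 110000.
Byte 4: 0xAB = 10101011 (10xxxxxx ✓), payload 101011.
Concatenate: 000111001110000101011 = 0x39C2B (21 bits → U+39C2B).

U+39C2B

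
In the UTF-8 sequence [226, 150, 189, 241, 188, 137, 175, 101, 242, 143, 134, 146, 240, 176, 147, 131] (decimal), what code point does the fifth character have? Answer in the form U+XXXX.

U+304C3

Offset 0: leading byte 0xE2 = 11100010 → 3-byte char #1 = E2 96 BD.
Offset 3: leading byte 0xF1 = 11110001 → 4-byte char #2 = F1 BC 89 AF.
Offset 7: leading byte 0x65 = 01100101 → 1-byte char #3 = 65.
Offset 8: leading byte 0xF2 = 11110010 → 4-byte char #4 = F2 8F 86 92.
Offset 12: leading byte 0xF0 = 11110000 → 4-byte char #5 = F0 B0 93 83.
Leading byte 0xF0 = 11110000 matches 11110xxx → 4-byte sequence.
Byte 1: 0xF0 = 11110000, payload 000 (3 bits).
Byte 2: 0xB0 = 10110000 (10xxxxxx ✓), payload 110000.
Byte 3: 0x93 = 10010011 (10xxxxxx ✓), payload 010011.
Byte 4: 0x83 = 10000011 (10xxxxxx ✓), payload 000011.
Concatenate: 000110000010011000011 = 0x304C3 (21 bits → U+304C3).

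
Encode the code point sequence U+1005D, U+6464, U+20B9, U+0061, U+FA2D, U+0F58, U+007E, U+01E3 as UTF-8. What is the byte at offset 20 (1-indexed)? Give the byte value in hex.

1-indexed offset 20 is 0-indexed offset 19.
U+1005D → 4-byte form F0 90 81 9D at offsets 0–3.
U+6464 → 3-byte form E6 91 A4 at offsets 4–6.
U+20B9 → 3-byte form E2 82 B9 at offsets 7–9.
U+0061 → 1-byte form 61 at offsets 10–10.
U+FA2D → 3-byte form EF A8 AD at offsets 11–13.
U+0F58 → 3-byte form E0 BD 98 at offsets 14–16.
U+007E → 1-byte form 7E at offsets 17–17.
U+01E3 → 2-byte form C7 A3 at offsets 18–19.
Offset 19 falls in char 8's range; it's byte 2 of C7 A3 = 0xA3.

0xA3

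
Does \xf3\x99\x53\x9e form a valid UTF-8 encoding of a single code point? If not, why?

invalid (non-continuation byte where continuation expected)

Leading byte 0xF3 = 11110011 → 4-byte form.
Byte 3 is 0x53 = 01010011, which is not 10xxxxxx — expected a continuation byte.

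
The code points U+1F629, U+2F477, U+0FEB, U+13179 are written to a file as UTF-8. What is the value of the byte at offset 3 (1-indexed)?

0x98

1-indexed offset 3 is 0-indexed offset 2.
U+1F629 → 4-byte form F0 9F 98 A9 at offsets 0–3.
Offset 2 falls in char 1's range; it's byte 3 of F0 9F 98 A9 = 0x98.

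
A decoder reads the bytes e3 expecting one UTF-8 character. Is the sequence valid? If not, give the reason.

invalid (sequence truncated)

Leading byte 0xE3 = 11100011 → 3-byte form, but only 1 byte is present.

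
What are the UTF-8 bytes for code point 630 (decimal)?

C9 B6

U+0276 = 0x276 = 630 decimal. In range U+0080–U+07FF → 2-byte form: 110xxxxx 10xxxxxx.
Binary (11 bits): 01001110110.
Split 5+6: 01001 | 110110.
Byte 1: 11001001 = 0xC9.
Byte 2: 10110110 = 0xB6.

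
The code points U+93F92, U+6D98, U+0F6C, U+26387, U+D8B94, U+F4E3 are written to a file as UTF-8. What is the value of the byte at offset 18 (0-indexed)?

0xEF

U+93F92 → 4-byte form F2 93 BE 92 at offsets 0–3.
U+6D98 → 3-byte form E6 B6 98 at offsets 4–6.
U+0F6C → 3-byte form E0 BD AC at offsets 7–9.
U+26387 → 4-byte form F0 A6 8E 87 at offsets 10–13.
U+D8B94 → 4-byte form F3 98 AE 94 at offsets 14–17.
U+F4E3 → 3-byte form EF 93 A3 at offsets 18–20.
Offset 18 falls in char 6's range; it's byte 1 of EF 93 A3 = 0xEF.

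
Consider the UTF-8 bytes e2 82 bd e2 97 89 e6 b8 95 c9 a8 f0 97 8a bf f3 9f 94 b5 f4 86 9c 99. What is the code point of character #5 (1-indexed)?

Offset 0: leading byte 0xE2 = 11100010 → 3-byte char #1 = E2 82 BD.
Offset 3: leading byte 0xE2 = 11100010 → 3-byte char #2 = E2 97 89.
Offset 6: leading byte 0xE6 = 11100110 → 3-byte char #3 = E6 B8 95.
Offset 9: leading byte 0xC9 = 11001001 → 2-byte char #4 = C9 A8.
Offset 11: leading byte 0xF0 = 11110000 → 4-byte char #5 = F0 97 8A BF.
Leading byte 0xF0 = 11110000 matches 11110xxx → 4-byte sequence.
Byte 1: 0xF0 = 11110000, payload 000 (3 bits).
Byte 2: 0x97 = 10010111 (10xxxxxx ✓), payload 010111.
Byte 3: 0x8A = 10001010 (10xxxxxx ✓), payload 001010.
Byte 4: 0xBF = 10111111 (10xxxxxx ✓), payload 111111.
Concatenate: 000010111001010111111 = 0x172BF (21 bits → U+172BF).

U+172BF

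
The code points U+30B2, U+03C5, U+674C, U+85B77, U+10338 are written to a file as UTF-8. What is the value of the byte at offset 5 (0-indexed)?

0xE6

U+30B2 → 3-byte form E3 82 B2 at offsets 0–2.
U+03C5 → 2-byte form CF 85 at offsets 3–4.
U+674C → 3-byte form E6 9D 8C at offsets 5–7.
Offset 5 falls in char 3's range; it's byte 1 of E6 9D 8C = 0xE6.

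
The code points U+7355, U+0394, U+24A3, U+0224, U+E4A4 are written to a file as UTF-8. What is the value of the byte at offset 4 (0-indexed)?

U+7355 → 3-byte form E7 8D 95 at offsets 0–2.
U+0394 → 2-byte form CE 94 at offsets 3–4.
Offset 4 falls in char 2's range; it's byte 2 of CE 94 = 0x94.

0x94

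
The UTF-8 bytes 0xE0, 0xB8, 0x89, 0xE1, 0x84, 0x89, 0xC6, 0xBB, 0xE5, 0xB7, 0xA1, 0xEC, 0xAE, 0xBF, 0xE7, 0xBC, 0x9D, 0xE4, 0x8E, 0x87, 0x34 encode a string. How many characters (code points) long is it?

Byte at offset 0: 0xE0 = 11100000 → 3-byte char (#1). Advance 3.
Byte at offset 3: 0xE1 = 11100001 → 3-byte char (#2). Advance 3.
Byte at offset 6: 0xC6 = 11000110 → 2-byte char (#3). Advance 2.
Byte at offset 8: 0xE5 = 11100101 → 3-byte char (#4). Advance 3.
Byte at offset 11: 0xEC = 11101100 → 3-byte char (#5). Advance 3.
Byte at offset 14: 0xE7 = 11100111 → 3-byte char (#6). Advance 3.
Byte at offset 17: 0xE4 = 11100100 → 3-byte char (#7). Advance 3.
Byte at offset 20: 0x34 = 00110100 → 1-byte char (#8). Advance 1.
Reached end at offset 21 after 8 code points.

8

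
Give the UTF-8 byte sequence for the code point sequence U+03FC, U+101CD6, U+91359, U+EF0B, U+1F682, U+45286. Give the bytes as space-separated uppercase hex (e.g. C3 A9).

U+03FC: 2-byte form → CF BC.
U+101CD6: 4-byte form → F4 81 B3 96.
U+91359: 4-byte form → F2 91 8D 99.
U+EF0B: 3-byte form → EE BC 8B.
U+1F682: 4-byte form → F0 9F 9A 82.
U+45286: 4-byte form → F1 85 8A 86.
Concatenated (21 bytes): CF BC F4 81 B3 96 F2 91 8D 99 EE BC 8B F0 9F 9A 82 F1 85 8A 86.

CF BC F4 81 B3 96 F2 91 8D 99 EE BC 8B F0 9F 9A 82 F1 85 8A 86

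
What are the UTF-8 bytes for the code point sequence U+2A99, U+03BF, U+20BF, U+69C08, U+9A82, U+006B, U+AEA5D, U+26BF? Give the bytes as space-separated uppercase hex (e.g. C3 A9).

U+2A99: 3-byte form → E2 AA 99.
U+03BF: 2-byte form → CE BF.
U+20BF: 3-byte form → E2 82 BF.
U+69C08: 4-byte form → F1 A9 B0 88.
U+9A82: 3-byte form → E9 AA 82.
U+006B: 1-byte form → 6B.
U+AEA5D: 4-byte form → F2 AE A9 9D.
U+26BF: 3-byte form → E2 9A BF.
Concatenated (23 bytes): E2 AA 99 CE BF E2 82 BF F1 A9 B0 88 E9 AA 82 6B F2 AE A9 9D E2 9A BF.

E2 AA 99 CE BF E2 82 BF F1 A9 B0 88 E9 AA 82 6B F2 AE A9 9D E2 9A BF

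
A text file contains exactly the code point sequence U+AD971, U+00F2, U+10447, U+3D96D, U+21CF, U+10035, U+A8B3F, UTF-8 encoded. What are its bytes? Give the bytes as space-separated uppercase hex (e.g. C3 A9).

F2 AD A5 B1 C3 B2 F0 90 91 87 F0 BD A5 AD E2 87 8F F0 90 80 B5 F2 A8 AC BF

U+AD971: 4-byte form → F2 AD A5 B1.
U+00F2: 2-byte form → C3 B2.
U+10447: 4-byte form → F0 90 91 87.
U+3D96D: 4-byte form → F0 BD A5 AD.
U+21CF: 3-byte form → E2 87 8F.
U+10035: 4-byte form → F0 90 80 B5.
U+A8B3F: 4-byte form → F2 A8 AC BF.
Concatenated (25 bytes): F2 AD A5 B1 C3 B2 F0 90 91 87 F0 BD A5 AD E2 87 8F F0 90 80 B5 F2 A8 AC BF.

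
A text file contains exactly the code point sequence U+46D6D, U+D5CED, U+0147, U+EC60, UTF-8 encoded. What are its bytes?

U+46D6D: 4-byte form → F1 86 B5 AD.
U+D5CED: 4-byte form → F3 95 B3 AD.
U+0147: 2-byte form → C5 87.
U+EC60: 3-byte form → EE B1 A0.
Concatenated (13 bytes): F1 86 B5 AD F3 95 B3 AD C5 87 EE B1 A0.

F1 86 B5 AD F3 95 B3 AD C5 87 EE B1 A0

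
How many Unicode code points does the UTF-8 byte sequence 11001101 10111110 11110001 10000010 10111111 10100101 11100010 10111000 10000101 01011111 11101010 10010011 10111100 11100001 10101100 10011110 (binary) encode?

6

Byte at offset 0: 0xCD = 11001101 → 2-byte char (#1). Advance 2.
Byte at offset 2: 0xF1 = 11110001 → 4-byte char (#2). Advance 4.
Byte at offset 6: 0xE2 = 11100010 → 3-byte char (#3). Advance 3.
Byte at offset 9: 0x5F = 01011111 → 1-byte char (#4). Advance 1.
Byte at offset 10: 0xEA = 11101010 → 3-byte char (#5). Advance 3.
Byte at offset 13: 0xE1 = 11100001 → 3-byte char (#6). Advance 3.
Reached end at offset 16 after 6 code points.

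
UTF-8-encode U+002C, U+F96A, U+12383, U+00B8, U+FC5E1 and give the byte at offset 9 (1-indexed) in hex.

0xC2

1-indexed offset 9 is 0-indexed offset 8.
U+002C → 1-byte form 2C at offsets 0–0.
U+F96A → 3-byte form EF A5 AA at offsets 1–3.
U+12383 → 4-byte form F0 92 8E 83 at offsets 4–7.
U+00B8 → 2-byte form C2 B8 at offsets 8–9.
Offset 8 falls in char 4's range; it's byte 1 of C2 B8 = 0xC2.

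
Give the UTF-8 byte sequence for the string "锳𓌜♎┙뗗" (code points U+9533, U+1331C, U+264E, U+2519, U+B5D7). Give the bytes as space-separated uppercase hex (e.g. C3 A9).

U+9533: 3-byte form → E9 94 B3.
U+1331C: 4-byte form → F0 93 8C 9C.
U+264E: 3-byte form → E2 99 8E.
U+2519: 3-byte form → E2 94 99.
U+B5D7: 3-byte form → EB 97 97.
Concatenated (16 bytes): E9 94 B3 F0 93 8C 9C E2 99 8E E2 94 99 EB 97 97.

E9 94 B3 F0 93 8C 9C E2 99 8E E2 94 99 EB 97 97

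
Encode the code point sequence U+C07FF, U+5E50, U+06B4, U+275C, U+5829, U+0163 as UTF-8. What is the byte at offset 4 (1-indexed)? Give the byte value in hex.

0xBF

1-indexed offset 4 is 0-indexed offset 3.
U+C07FF → 4-byte form F3 80 9F BF at offsets 0–3.
Offset 3 falls in char 1's range; it's byte 4 of F3 80 9F BF = 0xBF.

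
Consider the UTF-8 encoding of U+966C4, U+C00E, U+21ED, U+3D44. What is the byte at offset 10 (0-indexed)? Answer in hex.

0xE3

U+966C4 → 4-byte form F2 96 9B 84 at offsets 0–3.
U+C00E → 3-byte form EC 80 8E at offsets 4–6.
U+21ED → 3-byte form E2 87 AD at offsets 7–9.
U+3D44 → 3-byte form E3 B5 84 at offsets 10–12.
Offset 10 falls in char 4's range; it's byte 1 of E3 B5 84 = 0xE3.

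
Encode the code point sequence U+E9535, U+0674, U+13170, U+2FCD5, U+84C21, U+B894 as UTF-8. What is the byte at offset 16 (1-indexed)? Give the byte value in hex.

1-indexed offset 16 is 0-indexed offset 15.
U+E9535 → 4-byte form F3 A9 94 B5 at offsets 0–3.
U+0674 → 2-byte form D9 B4 at offsets 4–5.
U+13170 → 4-byte form F0 93 85 B0 at offsets 6–9.
U+2FCD5 → 4-byte form F0 AF B3 95 at offsets 10–13.
U+84C21 → 4-byte form F2 84 B0 A1 at offsets 14–17.
Offset 15 falls in char 5's range; it's byte 2 of F2 84 B0 A1 = 0x84.

0x84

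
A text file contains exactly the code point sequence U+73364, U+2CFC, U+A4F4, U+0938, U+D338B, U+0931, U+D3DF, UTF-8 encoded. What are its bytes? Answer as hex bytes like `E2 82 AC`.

F1 B3 8D A4 E2 B3 BC EA 93 B4 E0 A4 B8 F3 93 8E 8B E0 A4 B1 ED 8F 9F

U+73364: 4-byte form → F1 B3 8D A4.
U+2CFC: 3-byte form → E2 B3 BC.
U+A4F4: 3-byte form → EA 93 B4.
U+0938: 3-byte form → E0 A4 B8.
U+D338B: 4-byte form → F3 93 8E 8B.
U+0931: 3-byte form → E0 A4 B1.
U+D3DF: 3-byte form → ED 8F 9F.
Concatenated (23 bytes): F1 B3 8D A4 E2 B3 BC EA 93 B4 E0 A4 B8 F3 93 8E 8B E0 A4 B1 ED 8F 9F.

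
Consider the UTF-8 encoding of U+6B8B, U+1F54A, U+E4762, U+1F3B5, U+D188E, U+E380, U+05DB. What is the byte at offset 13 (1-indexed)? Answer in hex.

1-indexed offset 13 is 0-indexed offset 12.
U+6B8B → 3-byte form E6 AE 8B at offsets 0–2.
U+1F54A → 4-byte form F0 9F 95 8A at offsets 3–6.
U+E4762 → 4-byte form F3 A4 9D A2 at offsets 7–10.
U+1F3B5 → 4-byte form F0 9F 8E B5 at offsets 11–14.
Offset 12 falls in char 4's range; it's byte 2 of F0 9F 8E B5 = 0x9F.

0x9F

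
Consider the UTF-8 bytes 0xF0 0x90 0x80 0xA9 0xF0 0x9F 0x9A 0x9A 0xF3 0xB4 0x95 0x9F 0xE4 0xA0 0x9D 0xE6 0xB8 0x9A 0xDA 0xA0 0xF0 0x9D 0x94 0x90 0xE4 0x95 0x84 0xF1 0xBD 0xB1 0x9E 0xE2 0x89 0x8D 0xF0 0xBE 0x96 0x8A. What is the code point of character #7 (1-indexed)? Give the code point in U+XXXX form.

U+1D510

Offset 0: leading byte 0xF0 = 11110000 → 4-byte char #1 = F0 90 80 A9.
Offset 4: leading byte 0xF0 = 11110000 → 4-byte char #2 = F0 9F 9A 9A.
Offset 8: leading byte 0xF3 = 11110011 → 4-byte char #3 = F3 B4 95 9F.
Offset 12: leading byte 0xE4 = 11100100 → 3-byte char #4 = E4 A0 9D.
Offset 15: leading byte 0xE6 = 11100110 → 3-byte char #5 = E6 B8 9A.
Offset 18: leading byte 0xDA = 11011010 → 2-byte char #6 = DA A0.
Offset 20: leading byte 0xF0 = 11110000 → 4-byte char #7 = F0 9D 94 90.
Leading byte 0xF0 = 11110000 matches 11110xxx → 4-byte sequence.
Byte 1: 0xF0 = 11110000, payload 000 (3 bits).
Byte 2: 0x9D = 10011101 (10xxxxxx ✓), payload 011101.
Byte 3: 0x94 = 10010100 (10xxxxxx ✓), payload 010100.
Byte 4: 0x90 = 10010000 (10xxxxxx ✓), payload 010000.
Concatenate: 000011101010100010000 = 0x1D510 (21 bits → U+1D510).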